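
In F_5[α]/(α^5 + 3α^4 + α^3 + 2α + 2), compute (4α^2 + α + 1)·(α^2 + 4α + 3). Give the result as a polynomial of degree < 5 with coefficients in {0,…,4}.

Multiply in F_5[α]: (4α^2 + α + 1)·(α^2 + 4α + 3) = 4α^4 + 2α^3 + 2α^2 + 2α + 3.
Reduced: 4α^4 + 2α^3 + 2α^2 + 2α + 3.

4α^4 + 2α^3 + 2α^2 + 2α + 3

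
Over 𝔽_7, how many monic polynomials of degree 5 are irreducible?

x^(7^5) − x is the product of all monic irreducibles of degree dividing 5; Möbius inversion gives N = (1/5) Σ μ(5/d)·7^d.
Divisors of 5: 1, 5; μ(5/d) for each: -1, 1.
Σ = − 7^1 + 7^5 = 16800.
N = 16800/5 = 3360.

3360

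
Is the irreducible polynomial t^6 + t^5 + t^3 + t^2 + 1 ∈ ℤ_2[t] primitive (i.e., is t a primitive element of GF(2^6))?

Write f(t) = t^6 + t^5 + t^3 + t^2 + 1.
|GF(2^6)^×| = 2^6 − 1 = 63. Prime factorization: 63 = 3^2·7.
f is primitive ⇔ t has order 63 in GF(2)[t]/(f), i.e. t^(63/q) ≠ 1 for each prime q | 63.
t^(21) mod f = t^4 + t^2 + t + 1.
t^(9) mod f = t^2 + t.
None equal 1, so t has full order 63; f is primitive.

Yes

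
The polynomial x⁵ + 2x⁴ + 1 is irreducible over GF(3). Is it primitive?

Write f(x) = x⁵ + 2x⁴ + 1.
|GF(3^5)^×| = 3^5 − 1 = 242. Prime factorization: 242 = 2·11^2.
f is primitive ⇔ x has order 242 in GF(3)[x]/(f), i.e. x^(242/q) ≠ 1 for each prime q | 242.
x^(121) mod f = 2.
x^(22) mod f = 2x² + 2x + 1.
None equal 1, so x has full order 242; f is primitive.

Yes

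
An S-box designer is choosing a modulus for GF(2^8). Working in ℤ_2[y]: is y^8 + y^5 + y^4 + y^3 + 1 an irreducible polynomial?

Write g(y) = y^8 + y^5 + y^4 + y^3 + 1.
Check for roots in ℤ_2: g(0) = 1; g(1) = 1.
No roots, so no linear factors.
Monic irreducibles of degree 2 over GF(2): y^2 + y + 1.
None of them divide g (all give nonzero remainder).
Monic irreducibles of degree 3 over GF(2): y^3 + y + 1, y^3 + y^2 + 1.
None of them divide g (all give nonzero remainder).
Monic irreducibles of degree 4 over GF(2): y^4 + y + 1, y^4 + y^3 + 1, y^4 + y^3 + y^2 + y + 1.
None of them divide g (all give nonzero remainder).
No irreducible factor of degree ≤ 4 exists, so g is irreducible over GF(2).

Yes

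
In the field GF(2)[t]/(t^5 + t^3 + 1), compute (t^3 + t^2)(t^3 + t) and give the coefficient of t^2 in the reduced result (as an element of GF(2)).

0

Multiply in GF(2)[t]: (t^3 + t^2)·(t^3 + t) = t^6 + t^5 + t^4 + t^3.
Reduce using t^5 ≡ t^3 + 1 (mod t^5 + t^3 + 1).
Reduced: t + 1.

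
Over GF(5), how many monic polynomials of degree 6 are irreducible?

By the necklace-counting formula, N_5(6) = (1/6) Σ_{d|6} μ(6/d)·5^d.
Divisors of 6: 1, 2, 3, 6; μ(6/d) for each: 1, -1, -1, 1.
Σ = 5^1 − 5^2 − 5^3 + 5^6 = 15480.
N = 15480/6 = 2580.

2580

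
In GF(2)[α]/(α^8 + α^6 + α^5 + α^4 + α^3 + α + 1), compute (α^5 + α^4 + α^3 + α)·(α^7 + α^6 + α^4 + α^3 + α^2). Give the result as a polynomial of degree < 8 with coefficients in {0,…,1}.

α^7 + α^6 + α^3 + 1

Multiply in GF(2)[α]: (α^5 + α^4 + α^3 + α)·(α^7 + α^6 + α^4 + α^3 + α^2) = α^12 + α^8 + α^4 + α^3.
Reduce using α^8 ≡ α^6 + α^5 + α^4 + α^3 + α + 1 (mod α^8 + α^6 + α^5 + α^4 + α^3 + α + 1).
Reduced: α^7 + α^6 + α^3 + 1.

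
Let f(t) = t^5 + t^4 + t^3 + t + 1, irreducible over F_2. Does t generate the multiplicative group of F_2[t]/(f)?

|GF(2^5)^×| = 2^5 − 1 = 31. Prime factorization: 31 = 31.
f is primitive ⇔ t has order 31 in GF(2)[t]/(f), i.e. t^(31/q) ≠ 1 for each prime q | 31.
t^(1) mod f = t.
None equal 1, so t has full order 31; f is primitive.

Yes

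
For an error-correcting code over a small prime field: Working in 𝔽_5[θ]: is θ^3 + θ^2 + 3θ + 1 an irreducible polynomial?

Write g(θ) = θ^3 + θ^2 + 3θ + 1.
Check for roots in 𝔽_5: g(0) = 1; g(1) = 1; g(2) = 4; g(3) = 1; g(4) = 3.
No roots. A degree-3 polynomial over a field with no linear factor is irreducible.

Yes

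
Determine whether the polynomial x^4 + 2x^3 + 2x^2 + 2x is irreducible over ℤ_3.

No

Write h(x) = x^4 + 2x^3 + 2x^2 + 2x.
Check for roots in ℤ_3: h(0) = 0 → root; h(1) = 1; h(2) = 2.
h(0) = 0, so (x) divides h(x); h is reducible.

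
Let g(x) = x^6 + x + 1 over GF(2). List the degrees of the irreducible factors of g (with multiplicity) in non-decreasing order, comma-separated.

6

Roots in GF(2): g(0) = 1; g(1) = 1.
Complete factorization: g(x) = (x^6 + x + 1).
Factor degrees with multiplicity: 6 = 6.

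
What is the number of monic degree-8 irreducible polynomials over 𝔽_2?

x^(2^8) − x is the product of all monic irreducibles of degree dividing 8; Möbius inversion gives N = (1/8) Σ μ(8/d)·2^d.
Divisors of 8: 1, 2, 4, 8; μ(8/d) for each: 0, 0, -1, 1.
Σ = − 2^4 + 2^8 = 240.
N = 240/8 = 30.

30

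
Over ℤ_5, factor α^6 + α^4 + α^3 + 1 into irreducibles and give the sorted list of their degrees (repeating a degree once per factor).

6

Write h(α) = α^6 + α^4 + α^3 + 1.
Roots in ℤ_5: h(0) = 1; h(1) = 4; h(2) = 4; h(3) = 3; h(4) = 2.
Complete factorization: h(α) = (α^6 + α^4 + α^3 + 1).
Factor degrees with multiplicity: 6 = 6.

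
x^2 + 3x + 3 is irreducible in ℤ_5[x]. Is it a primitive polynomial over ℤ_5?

Yes

Write f(x) = x^2 + 3x + 3.
|GF(5^2)^×| = 5^2 − 1 = 24. Prime factorization: 24 = 2^3·3.
f is primitive ⇔ x has order 24 in GF(5)[x]/(f), i.e. x^(24/q) ≠ 1 for each prime q | 24.
x^(12) mod f = 4.
x^(8) mod f = x + 1.
None equal 1, so x has full order 24; f is primitive.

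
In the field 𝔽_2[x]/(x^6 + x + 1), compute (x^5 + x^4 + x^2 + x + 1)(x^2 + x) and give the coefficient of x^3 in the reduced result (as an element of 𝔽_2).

Multiply in 𝔽_2[x]: (x^5 + x^4 + x^2 + x + 1)·(x^2 + x) = x^7 + x^5 + x^4 + x.
Reduce using x^6 ≡ x + 1 (mod x^6 + x + 1).
Reduced: x^5 + x^4 + x^2.

0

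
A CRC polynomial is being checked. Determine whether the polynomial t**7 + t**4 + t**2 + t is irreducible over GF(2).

No

Write f(t) = t**7 + t**4 + t**2 + t.
Check for roots in GF(2): f(0) = 0 → root; f(1) = 0 → root.
f(0) = 0, so (t) divides f(t); f is reducible.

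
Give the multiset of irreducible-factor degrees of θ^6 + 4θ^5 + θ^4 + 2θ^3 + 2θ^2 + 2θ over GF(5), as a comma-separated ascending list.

Write f(θ) = θ^6 + 4θ^5 + θ^4 + 2θ^3 + 2θ^2 + 2θ.
Roots in GF(5): f(0) = 0 → root; f(1) = 2; f(2) = 1; f(3) = 0 → root; f(4) = 1.
Linear factors from roots: (θ), (θ + 2).
Complete factorization: f(θ) = (θ)·(θ + 2)·(θ^2 + 3θ + 3)·(θ^2 + 4θ + 2).
Factor degrees with multiplicity: 1 + 1 + 2 + 2 = 6.

1, 1, 2, 2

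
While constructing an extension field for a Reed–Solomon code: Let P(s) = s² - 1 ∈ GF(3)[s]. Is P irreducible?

Check for roots in GF(3): P(0) = 2; P(1) = 0 → root; P(2) = 0 → root.
P(1) = 0, so (s − 1) divides P(s); P is reducible.

No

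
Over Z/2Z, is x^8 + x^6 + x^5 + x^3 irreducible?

No

Write P(x) = x^8 + x^6 + x^5 + x^3.
Check for roots in Z/2Z: P(0) = 0 → root; P(1) = 0 → root.
P(0) = 0, so (x) divides P(x); P is reducible.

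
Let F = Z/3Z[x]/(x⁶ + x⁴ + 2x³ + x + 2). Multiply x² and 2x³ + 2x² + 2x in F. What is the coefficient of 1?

Multiply in Z/3Z[x]: (x²)·(2x³ + 2x² + 2x) = 2x⁵ + 2x⁴ + 2x³.
Reduced: 2x⁵ + 2x⁴ + 2x³.

0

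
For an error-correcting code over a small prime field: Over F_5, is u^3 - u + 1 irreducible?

Write h(u) = u^3 - u + 1.
Check for roots in F_5: h(0) = 1; h(1) = 1; h(2) = 2; h(3) = 0 → root; h(4) = 1.
h(3) = 0, so (u − 3) divides h(u); h is reducible.

No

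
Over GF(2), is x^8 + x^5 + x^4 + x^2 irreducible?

No

Write P(x) = x^8 + x^5 + x^4 + x^2.
Check for roots in GF(2): P(0) = 0 → root; P(1) = 0 → root.
P(0) = 0, so (x) divides P(x); P is reducible.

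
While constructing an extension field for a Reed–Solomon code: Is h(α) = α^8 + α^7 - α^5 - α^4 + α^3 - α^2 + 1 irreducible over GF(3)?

Yes

Check for roots in GF(3): h(0) = 1; h(1) = 1; h(2) = 2.
No roots, so no linear factors.
Monic irreducibles of degree 2 over GF(3): α^2 + 1, α^2 + α - 1, α^2 - α - 1.
None of them divide h (all give nonzero remainder).
Degree-3 irreducible divisors: test the 8 monic irreducibles of degree 3 over GF(3).
None of them divide h (all give nonzero remainder).
Degree-4 irreducible divisors: test the 18 monic irreducibles of degree 4 over GF(3).
None of them divide h (all give nonzero remainder).
No irreducible factor of degree ≤ 4 exists, so h is irreducible over GF(3).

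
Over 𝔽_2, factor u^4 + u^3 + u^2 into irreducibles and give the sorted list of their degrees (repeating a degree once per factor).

Write g(u) = u^4 + u^3 + u^2.
Roots in 𝔽_2: g(0) = 0 → root; g(1) = 1.
Linear factors from roots: (u).
Complete factorization: g(u) = (u)^2·(u^2 + u + 1).
Factor degrees with multiplicity: 1 + 1 + 2 = 4.

1, 1, 2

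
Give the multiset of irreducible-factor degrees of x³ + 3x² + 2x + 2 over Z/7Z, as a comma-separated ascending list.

Write h(x) = x³ + 3x² + 2x + 2.
Complete factorization: h(x) = (x³ + 3x² + 2x + 2).
Factor degrees with multiplicity: 3 = 3.

3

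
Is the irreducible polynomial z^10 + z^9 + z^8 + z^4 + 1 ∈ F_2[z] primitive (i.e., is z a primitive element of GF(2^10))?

Write f(z) = z^10 + z^9 + z^8 + z^4 + 1.
|GF(2^10)^×| = 2^10 − 1 = 1023. Prime factorization: 1023 = 3·11·31.
f is primitive ⇔ z has order 1023 in GF(2)[z]/(f), i.e. z^(1023/q) ≠ 1 for each prime q | 1023.
z^(341) mod f = 1
z^(93) mod f = z^4 + z^2 + z.
z^(33) mod f = z^7 + z^6 + z^4 + z.
Since z^(341) = 1, the order of z divides 341 < 1023; not primitive.

No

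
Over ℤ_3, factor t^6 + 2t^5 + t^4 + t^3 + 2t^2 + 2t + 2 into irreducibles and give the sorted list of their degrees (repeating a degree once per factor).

Write g(t) = t^6 + 2t^5 + t^4 + t^3 + 2t^2 + 2t + 2.
Roots in ℤ_3: g(0) = 2; g(1) = 2; g(2) = 1.
Complete factorization: g(t) = (t^2 + 2t + 2)·(t^2 + 1)^2.
Factor degrees with multiplicity: 2 + 2 + 2 = 6.

2, 2, 2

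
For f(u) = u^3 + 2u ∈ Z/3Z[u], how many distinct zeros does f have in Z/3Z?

3

Evaluate at each of the 3 elements of Z/3Z:
f(0) = 0 → root; f(1) = 0 → root; f(2) = 0 → root.
Roots: {0, 1, 2}.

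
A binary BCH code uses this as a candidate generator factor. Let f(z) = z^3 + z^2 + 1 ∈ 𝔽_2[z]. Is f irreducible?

Check for roots in 𝔽_2: f(0) = 1; f(1) = 1.
No roots. A degree-3 polynomial over a field with no linear factor is irreducible.

Yes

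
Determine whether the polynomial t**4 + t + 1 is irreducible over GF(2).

Write P(t) = t**4 + t + 1.
Check for roots in GF(2): P(0) = 1; P(1) = 1.
No roots, so no linear factors.
Monic irreducibles of degree 2 over GF(2): t**2 + t + 1.
None of them divide P (all give nonzero remainder).
No irreducible factor of degree ≤ 2 exists, so P is irreducible over GF(2).

Yes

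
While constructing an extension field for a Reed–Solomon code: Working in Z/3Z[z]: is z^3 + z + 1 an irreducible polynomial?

No

Write P(z) = z^3 + z + 1.
Check for roots in Z/3Z: P(0) = 1; P(1) = 0 → root; P(2) = 2.
P(1) = 0, so (z − 1) divides P(z); P is reducible.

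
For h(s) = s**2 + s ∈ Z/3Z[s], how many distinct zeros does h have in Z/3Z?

Evaluate at each of the 3 elements of Z/3Z:
h(0) = 0 → root; h(1) = 2; h(2) = 0 → root.
Roots: {0, 2}.

2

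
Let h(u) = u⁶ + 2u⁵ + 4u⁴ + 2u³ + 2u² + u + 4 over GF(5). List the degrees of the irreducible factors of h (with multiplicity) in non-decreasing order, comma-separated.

Roots in GF(5): h(0) = 4; h(1) = 1; h(2) = 2; h(3) = 3; h(4) = 1.
Complete factorization: h(u) = (u⁶ + 2u⁵ + 4u⁴ + 2u³ + 2u² + u + 4).
Factor degrees with multiplicity: 6 = 6.

6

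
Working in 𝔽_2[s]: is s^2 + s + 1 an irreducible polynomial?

Write m(s) = s^2 + s + 1.
Check for roots in 𝔽_2: m(0) = 1; m(1) = 1.
No roots. A degree-2 polynomial over a field with no linear factor is irreducible.

Yes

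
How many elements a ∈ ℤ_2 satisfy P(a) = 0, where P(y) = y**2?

1

Evaluate at each of the 2 elements of ℤ_2:
P(0) = 0 → root; P(1) = 1.
Roots: {0}.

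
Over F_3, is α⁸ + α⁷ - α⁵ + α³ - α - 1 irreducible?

Write m(α) = α⁸ + α⁷ - α⁵ + α³ - α - 1.
Check for roots in F_3: m(0) = 2; m(1) = 0 → root; m(2) = 0 → root.
m(1) = 0, so (α − 1) divides m(α); m is reducible.

No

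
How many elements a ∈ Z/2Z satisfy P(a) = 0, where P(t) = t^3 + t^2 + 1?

Evaluate at each of the 2 elements of Z/2Z:
P(0) = 1; P(1) = 1.
No element is a root.

0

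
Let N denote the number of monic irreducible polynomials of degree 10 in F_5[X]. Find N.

The number of monic irreducibles of degree 10 over GF(5) is (1/10)·Σ_{d∣10} μ(10/d) 5^d.
Divisors of 10: 1, 2, 5, 10; μ(10/d) for each: 1, -1, -1, 1.
Σ = 5^1 − 5^2 − 5^5 + 5^10 = 9762480.
N = 9762480/10 = 976248.

976248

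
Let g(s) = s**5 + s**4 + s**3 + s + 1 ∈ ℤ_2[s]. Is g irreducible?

Yes

Check for roots in ℤ_2: g(0) = 1; g(1) = 1.
No roots, so no linear factors.
Monic irreducibles of degree 2 over GF(2): s**2 + s + 1.
None of them divide g (all give nonzero remainder).
No irreducible factor of degree ≤ 2 exists, so g is irreducible over GF(2).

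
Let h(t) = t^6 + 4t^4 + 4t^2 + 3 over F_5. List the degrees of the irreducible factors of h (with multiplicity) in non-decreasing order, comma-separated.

2, 2, 2

Roots in F_5: h(0) = 3; h(1) = 2; h(2) = 2; h(3) = 2; h(4) = 2.
Complete factorization: h(t) = (t^2 + 3)·(t^2 + t + 1)·(t^2 + 4t + 1).
Factor degrees with multiplicity: 2 + 2 + 2 = 6.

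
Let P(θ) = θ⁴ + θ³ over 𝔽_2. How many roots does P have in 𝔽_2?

Evaluate at each of the 2 elements of 𝔽_2:
P(0) = 0 → root; P(1) = 0 → root.
Roots: {0, 1}.

2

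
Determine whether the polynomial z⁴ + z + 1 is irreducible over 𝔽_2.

Yes

Write f(z) = z⁴ + z + 1.
Check for roots in 𝔽_2: f(0) = 1; f(1) = 1.
No roots, so no linear factors.
Monic irreducibles of degree 2 over GF(2): z² + z + 1.
None of them divide f (all give nonzero remainder).
No irreducible factor of degree ≤ 2 exists, so f is irreducible over GF(2).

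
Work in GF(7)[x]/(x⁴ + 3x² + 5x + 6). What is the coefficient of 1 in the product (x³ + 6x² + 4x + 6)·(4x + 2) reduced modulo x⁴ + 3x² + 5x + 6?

Multiply in GF(7)[x]: (x³ + 6x² + 4x + 6)·(4x + 2) = 4x⁴ + 5x³ + 4x + 5.
Reduce using x⁴ ≡ 4x² + 2x + 1 (mod x⁴ + 3x² + 5x + 6).
Reduced: 5x³ + 2x² + 5x + 2.

2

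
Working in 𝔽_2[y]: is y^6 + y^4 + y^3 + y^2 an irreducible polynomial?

No

Write g(y) = y^6 + y^4 + y^3 + y^2.
Check for roots in 𝔽_2: g(0) = 0 → root; g(1) = 0 → root.
g(0) = 0, so (y) divides g(y); g is reducible.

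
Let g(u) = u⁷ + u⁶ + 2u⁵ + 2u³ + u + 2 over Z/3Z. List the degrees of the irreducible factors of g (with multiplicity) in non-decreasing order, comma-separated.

Roots in Z/3Z: g(0) = 2; g(1) = 0 → root; g(2) = 0 → root.
Linear factors from roots: (u + 2), (u + 1).
Complete factorization: g(u) = (u + 1)^2·(u + 2)^2·(u³ + u² + u + 2).
Factor degrees with multiplicity: 1 + 1 + 1 + 1 + 3 = 7.

1, 1, 1, 1, 3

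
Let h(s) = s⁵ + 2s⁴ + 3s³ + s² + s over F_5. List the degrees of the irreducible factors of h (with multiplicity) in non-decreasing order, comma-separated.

Roots in F_5: h(0) = 0 → root; h(1) = 3; h(2) = 4; h(3) = 3; h(4) = 3.
Linear factors from roots: (s).
Complete factorization: h(s) = (s)·(s⁴ + 2s³ + 3s² + s + 1).
Factor degrees with multiplicity: 1 + 4 = 5.

1, 4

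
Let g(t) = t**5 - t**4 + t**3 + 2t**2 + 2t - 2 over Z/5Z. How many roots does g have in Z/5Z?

Evaluate at each of the 5 elements of Z/5Z:
g(0) = 3; g(1) = 3; g(2) = 4; g(3) = 1; g(4) = 0 → root.
Roots: {4}.

1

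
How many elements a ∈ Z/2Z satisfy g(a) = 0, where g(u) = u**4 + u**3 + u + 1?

1

Evaluate at each of the 2 elements of Z/2Z:
g(0) = 1; g(1) = 0 → root.
Roots: {1}.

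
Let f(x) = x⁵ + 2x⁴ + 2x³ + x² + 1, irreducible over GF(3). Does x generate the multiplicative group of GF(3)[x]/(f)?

|GF(3^5)^×| = 3^5 − 1 = 242. Prime factorization: 242 = 2·11^2.
f is primitive ⇔ x has order 242 in GF(3)[x]/(f), i.e. x^(242/q) ≠ 1 for each prime q | 242.
x^(121) mod f = 2.
x^(22) mod f = x⁴ + x³ + x² + 1.
None equal 1, so x has full order 242; f is primitive.

Yes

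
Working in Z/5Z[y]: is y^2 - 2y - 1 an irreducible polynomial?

Write f(y) = y^2 - 2y - 1.
Check for roots in Z/5Z: f(0) = 4; f(1) = 3; f(2) = 4; f(3) = 2; f(4) = 2.
No roots. A degree-2 polynomial over a field with no linear factor is irreducible.

Yes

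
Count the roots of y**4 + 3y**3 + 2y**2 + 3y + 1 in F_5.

Write g(y) = y**4 + 3y**3 + 2y**2 + 3y + 1.
Evaluate at each of the 5 elements of F_5:
g(0) = 1; g(1) = 0 → root; g(2) = 0 → root; g(3) = 0 → root; g(4) = 3.
Roots: {1, 2, 3}.

3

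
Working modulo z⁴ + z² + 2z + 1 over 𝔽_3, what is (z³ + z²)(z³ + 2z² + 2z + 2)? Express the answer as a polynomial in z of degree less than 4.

Multiply in 𝔽_3[z]: (z³ + z²)·(z³ + 2z² + 2z + 2) = z⁶ + z⁴ + z³ + 2z².
Reduce using z⁴ ≡ 2z² + z + 2 (mod z⁴ + z² + 2z + 1).
Reduced: 2z³ + z².

2z^3 + z^2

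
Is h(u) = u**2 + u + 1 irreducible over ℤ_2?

Check for roots in ℤ_2: h(0) = 1; h(1) = 1.
No roots. A degree-2 polynomial over a field with no linear factor is irreducible.

Yes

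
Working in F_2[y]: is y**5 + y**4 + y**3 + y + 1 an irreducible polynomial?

Write h(y) = y**5 + y**4 + y**3 + y + 1.
Check for roots in F_2: h(0) = 1; h(1) = 1.
No roots, so no linear factors.
Monic irreducibles of degree 2 over GF(2): y**2 + y + 1.
None of them divide h (all give nonzero remainder).
No irreducible factor of degree ≤ 2 exists, so h is irreducible over GF(2).

Yes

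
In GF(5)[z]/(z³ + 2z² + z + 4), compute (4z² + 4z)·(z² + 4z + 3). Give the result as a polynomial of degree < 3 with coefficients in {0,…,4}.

4z + 2

Multiply in GF(5)[z]: (4z² + 4z)·(z² + 4z + 3) = 4z⁴ + 3z² + 2z.
Reduce using z³ ≡ 3z² + 4z + 1 (mod z³ + 2z² + z + 4).
Reduced: 4z + 2.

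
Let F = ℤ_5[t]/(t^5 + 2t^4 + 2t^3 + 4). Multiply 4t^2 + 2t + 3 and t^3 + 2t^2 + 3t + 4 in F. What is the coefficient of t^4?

Multiply in ℤ_5[t]: (4t^2 + 2t + 3)·(t^3 + 2t^2 + 3t + 4) = 4t^5 + 4t^3 + 3t^2 + 2t + 2.
Reduce using t^5 ≡ 3t^4 + 3t^3 + 1 (mod t^5 + 2t^4 + 2t^3 + 4).
Reduced: 2t^4 + t^3 + 3t^2 + 2t + 1.

2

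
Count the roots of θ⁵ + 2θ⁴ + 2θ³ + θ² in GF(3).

Write g(θ) = θ⁵ + 2θ⁴ + 2θ³ + θ².
Evaluate at each of the 3 elements of GF(3):
g(0) = 0 → root; g(1) = 0 → root; g(2) = 0 → root.
Roots: {0, 1, 2}.

3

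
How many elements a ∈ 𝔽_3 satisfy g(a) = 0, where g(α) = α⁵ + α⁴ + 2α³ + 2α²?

3

Evaluate at each of the 3 elements of 𝔽_3:
g(0) = 0 → root; g(1) = 0 → root; g(2) = 0 → root.
Roots: {0, 1, 2}.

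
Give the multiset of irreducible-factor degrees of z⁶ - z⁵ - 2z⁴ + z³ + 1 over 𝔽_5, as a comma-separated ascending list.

1, 1, 1, 1, 2

Write g(z) = z⁶ - z⁵ - 2z⁴ + z³ + 1.
Roots in 𝔽_5: g(0) = 1; g(1) = 0 → root; g(2) = 4; g(3) = 2; g(4) = 0 → root.
Linear factors from roots: (z - 1), (z + 1).
Complete factorization: g(z) = (z - 1)·(z + 1)^3·(z² + 2z - 1).
Factor degrees with multiplicity: 1 + 1 + 1 + 1 + 2 = 6.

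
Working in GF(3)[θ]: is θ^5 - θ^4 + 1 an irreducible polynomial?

Yes

Write h(θ) = θ^5 - θ^4 + 1.
Check for roots in GF(3): h(0) = 1; h(1) = 1; h(2) = 2.
No roots, so no linear factors.
Monic irreducibles of degree 2 over GF(3): θ^2 + 1, θ^2 + θ - 1, θ^2 - θ - 1.
None of them divide h (all give nonzero remainder).
No irreducible factor of degree ≤ 2 exists, so h is irreducible over GF(3).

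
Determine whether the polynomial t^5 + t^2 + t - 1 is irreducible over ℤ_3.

Yes

Write m(t) = t^5 + t^2 + t - 1.
Check for roots in ℤ_3: m(0) = 2; m(1) = 2; m(2) = 1.
No roots, so no linear factors.
Monic irreducibles of degree 2 over GF(3): t^2 + 1, t^2 + t - 1, t^2 - t - 1.
None of them divide m (all give nonzero remainder).
No irreducible factor of degree ≤ 2 exists, so m is irreducible over GF(3).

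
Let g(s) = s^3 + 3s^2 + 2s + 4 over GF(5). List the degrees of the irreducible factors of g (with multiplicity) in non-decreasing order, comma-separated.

1, 2

Roots in GF(5): g(0) = 4; g(1) = 0 → root; g(2) = 3; g(3) = 4; g(4) = 4.
Linear factors from roots: (s + 4).
Complete factorization: g(s) = (s + 4)·(s^2 + 4s + 1).
Factor degrees with multiplicity: 1 + 2 = 3.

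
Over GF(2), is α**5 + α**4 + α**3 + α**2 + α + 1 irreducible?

No

Write f(α) = α**5 + α**4 + α**3 + α**2 + α + 1.
Check for roots in GF(2): f(0) = 1; f(1) = 0 → root.
f(1) = 0, so (α − 1) divides f(α); f is reducible.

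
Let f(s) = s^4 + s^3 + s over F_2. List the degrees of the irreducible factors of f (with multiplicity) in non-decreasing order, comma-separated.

Roots in F_2: f(0) = 0 → root; f(1) = 1.
Linear factors from roots: (s).
Complete factorization: f(s) = (s)·(s^3 + s^2 + 1).
Factor degrees with multiplicity: 1 + 3 = 4.

1, 3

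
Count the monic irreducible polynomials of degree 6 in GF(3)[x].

116

The number of monic irreducibles of degree 6 over GF(3) is (1/6)·Σ_{d∣6} μ(6/d) 3^d.
Divisors of 6: 1, 2, 3, 6; μ(6/d) for each: 1, -1, -1, 1.
Σ = 3^1 − 3^2 − 3^3 + 3^6 = 696.
N = 696/6 = 116.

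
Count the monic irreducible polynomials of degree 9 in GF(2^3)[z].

14913024

By the necklace-counting formula, N_8(9) = (1/9) Σ_{d|9} μ(9/d)·8^d.
Divisors of 9: 1, 3, 9; μ(9/d) for each: 0, -1, 1.
Σ = − 8^3 + 8^9 = 134217216.
N = 134217216/9 = 14913024.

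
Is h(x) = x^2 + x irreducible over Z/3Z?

Check for roots in Z/3Z: h(0) = 0 → root; h(1) = 2; h(2) = 0 → root.
h(0) = 0, so (x) divides h(x); h is reducible.

No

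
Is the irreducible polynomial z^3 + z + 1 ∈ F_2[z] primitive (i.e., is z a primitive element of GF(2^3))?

Yes

Write f(z) = z^3 + z + 1.
|GF(2^3)^×| = 2^3 − 1 = 7. Prime factorization: 7 = 7.
f is primitive ⇔ z has order 7 in GF(2)[z]/(f), i.e. z^(7/q) ≠ 1 for each prime q | 7.
z^(1) mod f = z.
None equal 1, so z has full order 7; f is primitive.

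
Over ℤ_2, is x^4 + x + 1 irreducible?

Write g(x) = x^4 + x + 1.
Check for roots in ℤ_2: g(0) = 1; g(1) = 1.
No roots, so no linear factors.
Monic irreducibles of degree 2 over GF(2): x^2 + x + 1.
None of them divide g (all give nonzero remainder).
No irreducible factor of degree ≤ 2 exists, so g is irreducible over GF(2).

Yes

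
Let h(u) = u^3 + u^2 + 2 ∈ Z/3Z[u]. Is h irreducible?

Yes

Check for roots in Z/3Z: h(0) = 2; h(1) = 1; h(2) = 2.
No roots. A degree-3 polynomial over a field with no linear factor is irreducible.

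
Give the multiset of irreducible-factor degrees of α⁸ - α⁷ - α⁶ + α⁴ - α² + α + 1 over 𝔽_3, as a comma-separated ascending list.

2, 3, 3

Write f(α) = α⁸ - α⁷ - α⁶ + α⁴ - α² + α + 1.
Roots in 𝔽_3: f(0) = 1; f(1) = 1; f(2) = 1.
Complete factorization: f(α) = (α² + α - 1)·(α³ - α + 1)·(α³ + α² - 1).
Factor degrees with multiplicity: 2 + 3 + 3 = 8.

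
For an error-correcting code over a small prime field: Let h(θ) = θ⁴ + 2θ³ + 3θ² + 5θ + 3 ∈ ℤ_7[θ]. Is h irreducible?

No

Check for roots in ℤ_7: h(0) = 3; h(1) = 0 → root; h(2) = 1; h(3) = 5; h(4) = 0 → root; h(5) = 5; h(6) = 0 → root.
h(1) = 0, so (θ − 1) divides h(θ); h is reducible.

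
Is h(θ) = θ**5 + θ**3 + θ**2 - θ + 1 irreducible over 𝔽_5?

Yes

Check for roots in 𝔽_5: h(0) = 1; h(1) = 3; h(2) = 3; h(3) = 2; h(4) = 1.
No roots, so no linear factors.
Degree-2 irreducible divisors: test the 10 monic irreducibles of degree 2 over GF(5).
None of them divide h (all give nonzero remainder).
No irreducible factor of degree ≤ 2 exists, so h is irreducible over GF(5).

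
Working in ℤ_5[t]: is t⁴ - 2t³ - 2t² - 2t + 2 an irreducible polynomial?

Write P(t) = t⁴ - 2t³ - 2t² - 2t + 2.
Check for roots in ℤ_5: P(0) = 2; P(1) = 2; P(2) = 0 → root; P(3) = 0 → root; P(4) = 0 → root.
P(2) = 0, so (t − 2) divides P(t); P is reducible.

No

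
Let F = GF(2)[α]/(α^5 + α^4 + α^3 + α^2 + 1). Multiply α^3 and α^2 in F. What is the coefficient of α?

0

Multiply in GF(2)[α]: (α^3)·(α^2) = α^5.
Reduce using α^5 ≡ α^4 + α^3 + α^2 + 1 (mod α^5 + α^4 + α^3 + α^2 + 1).
Reduced: α^4 + α^3 + α^2 + 1.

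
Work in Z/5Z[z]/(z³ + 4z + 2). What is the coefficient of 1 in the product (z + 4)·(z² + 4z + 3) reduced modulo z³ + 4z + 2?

0

Multiply in Z/5Z[z]: (z + 4)·(z² + 4z + 3) = z³ + 3z² + 4z + 2.
Reduce using z³ ≡ z + 3 (mod z³ + 4z + 2).
Reduced: 3z².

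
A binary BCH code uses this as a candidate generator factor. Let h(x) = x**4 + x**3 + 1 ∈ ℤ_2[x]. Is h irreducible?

Check for roots in ℤ_2: h(0) = 1; h(1) = 1.
No roots, so no linear factors.
Monic irreducibles of degree 2 over GF(2): x**2 + x + 1.
None of them divide h (all give nonzero remainder).
No irreducible factor of degree ≤ 2 exists, so h is irreducible over GF(2).

Yes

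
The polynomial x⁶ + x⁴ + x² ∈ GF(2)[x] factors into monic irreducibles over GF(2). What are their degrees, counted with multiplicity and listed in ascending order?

Write g(x) = x⁶ + x⁴ + x².
Roots in GF(2): g(0) = 0 → root; g(1) = 1.
Linear factors from roots: (x).
Complete factorization: g(x) = (x)^2·(x² + x + 1)^2.
Factor degrees with multiplicity: 1 + 1 + 2 + 2 = 6.

1, 1, 2, 2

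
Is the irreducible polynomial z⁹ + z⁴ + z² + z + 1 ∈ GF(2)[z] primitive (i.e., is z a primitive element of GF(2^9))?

No

Write f(z) = z⁹ + z⁴ + z² + z + 1.
|GF(2^9)^×| = 2^9 − 1 = 511. Prime factorization: 511 = 7·73.
f is primitive ⇔ z has order 511 in GF(2)[z]/(f), i.e. z^(511/q) ≠ 1 for each prime q | 511.
z^(73) mod f = 1
z^(7) mod f = z⁷.
Since z^(73) = 1, the order of z divides 73 < 511; not primitive.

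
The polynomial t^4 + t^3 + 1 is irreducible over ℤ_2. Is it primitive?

Write f(t) = t^4 + t^3 + 1.
|GF(2^4)^×| = 2^4 − 1 = 15. Prime factorization: 15 = 3·5.
f is primitive ⇔ t has order 15 in GF(2)[t]/(f), i.e. t^(15/q) ≠ 1 for each prime q | 15.
t^(5) mod f = t^3 + t + 1.
t^(3) mod f = t^3.
None equal 1, so t has full order 15; f is primitive.

Yes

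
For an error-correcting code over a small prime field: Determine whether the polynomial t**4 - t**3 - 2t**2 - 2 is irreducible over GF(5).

Yes

Write g(t) = t**4 - t**3 - 2t**2 - 2.
Check for roots in GF(5): g(0) = 3; g(1) = 1; g(2) = 3; g(3) = 4; g(4) = 3.
No roots, so no linear factors.
Degree-2 irreducible divisors: test the 10 monic irreducibles of degree 2 over GF(5).
None of them divide g (all give nonzero remainder).
No irreducible factor of degree ≤ 2 exists, so g is irreducible over GF(5).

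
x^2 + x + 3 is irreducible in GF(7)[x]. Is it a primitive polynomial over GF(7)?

Yes

Write f(x) = x^2 + x + 3.
|GF(7^2)^×| = 7^2 − 1 = 48. Prime factorization: 48 = 2^4·3.
f is primitive ⇔ x has order 48 in GF(7)[x]/(f), i.e. x^(48/q) ≠ 1 for each prime q | 48.
x^(24) mod f = 6.
x^(16) mod f = 2.
None equal 1, so x has full order 48; f is primitive.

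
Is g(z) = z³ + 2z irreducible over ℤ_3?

No

Check for roots in ℤ_3: g(0) = 0 → root; g(1) = 0 → root; g(2) = 0 → root.
g(0) = 0, so (z) divides g(z); g is reducible.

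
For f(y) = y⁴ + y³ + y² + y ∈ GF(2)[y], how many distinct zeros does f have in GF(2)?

Evaluate at each of the 2 elements of GF(2):
f(0) = 0 → root; f(1) = 0 → root.
Roots: {0, 1}.

2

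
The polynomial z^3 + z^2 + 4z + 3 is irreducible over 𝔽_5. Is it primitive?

Yes

Write f(z) = z^3 + z^2 + 4z + 3.
|GF(5^3)^×| = 5^3 − 1 = 124. Prime factorization: 124 = 2^2·31.
f is primitive ⇔ z has order 124 in GF(5)[z]/(f), i.e. z^(124/q) ≠ 1 for each prime q | 124.
z^(62) mod f = 4.
z^(4) mod f = 2z^2 + z + 3.
None equal 1, so z has full order 124; f is primitive.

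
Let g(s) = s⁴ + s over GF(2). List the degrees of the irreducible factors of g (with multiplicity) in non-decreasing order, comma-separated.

Roots in GF(2): g(0) = 0 → root; g(1) = 0 → root.
Linear factors from roots: (s), (s + 1).
Complete factorization: g(s) = (s)·(s + 1)·(s² + s + 1).
Factor degrees with multiplicity: 1 + 1 + 2 = 4.

1, 1, 2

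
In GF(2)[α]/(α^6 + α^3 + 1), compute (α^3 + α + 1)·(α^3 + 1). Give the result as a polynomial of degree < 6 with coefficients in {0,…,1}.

Multiply in GF(2)[α]: (α^3 + α + 1)·(α^3 + 1) = α^6 + α^4 + α + 1.
Reduce using α^6 ≡ α^3 + 1 (mod α^6 + α^3 + 1).
Reduced: α^4 + α^3 + α.

α^4 + α^3 + α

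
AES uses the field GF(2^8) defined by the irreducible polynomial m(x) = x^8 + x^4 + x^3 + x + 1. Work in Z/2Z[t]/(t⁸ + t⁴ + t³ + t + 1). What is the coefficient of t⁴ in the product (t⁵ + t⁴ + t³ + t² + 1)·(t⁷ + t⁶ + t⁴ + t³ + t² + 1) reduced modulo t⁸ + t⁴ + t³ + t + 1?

Multiply in Z/2Z[t]: (t⁵ + t⁴ + t³ + t² + 1)·(t⁷ + t⁶ + t⁴ + t³ + t² + 1) = t¹² + t⁹ + t⁸ + t⁵ + t⁴ + 1.
Reduce using t⁸ ≡ t⁴ + t³ + t + 1 (mod t⁸ + t⁴ + t³ + t + 1).
Reduced: t⁷ + t⁵ + t⁴ + t² + t + 1.

1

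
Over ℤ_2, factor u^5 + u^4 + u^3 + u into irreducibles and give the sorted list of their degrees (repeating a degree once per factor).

Write f(u) = u^5 + u^4 + u^3 + u.
Roots in ℤ_2: f(0) = 0 → root; f(1) = 0 → root.
Linear factors from roots: (u), (u + 1).
Complete factorization: f(u) = (u)·(u + 1)·(u^3 + u + 1).
Factor degrees with multiplicity: 1 + 1 + 3 = 5.

1, 1, 3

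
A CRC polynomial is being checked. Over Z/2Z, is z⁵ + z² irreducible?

Write P(z) = z⁵ + z².
Check for roots in Z/2Z: P(0) = 0 → root; P(1) = 0 → root.
P(0) = 0, so (z) divides P(z); P is reducible.

No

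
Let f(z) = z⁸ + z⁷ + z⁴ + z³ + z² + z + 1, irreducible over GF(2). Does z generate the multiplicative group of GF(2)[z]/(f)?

|GF(2^8)^×| = 2^8 − 1 = 255. Prime factorization: 255 = 3·5·17.
f is primitive ⇔ z has order 255 in GF(2)[z]/(f), i.e. z^(255/q) ≠ 1 for each prime q | 255.
z^(85) mod f = z⁷ + z⁶ + z⁵ + z⁴ + z³ + z + 1.
z^(51) mod f = 1
z^(15) mod f = z⁷ + z⁶ + z⁵ + z⁴ + 1.
Since z^(51) = 1, the order of z divides 51 < 255; not primitive.

No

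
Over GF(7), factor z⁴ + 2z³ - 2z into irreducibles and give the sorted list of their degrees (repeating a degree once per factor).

Write h(z) = z⁴ + 2z³ - 2z.
Linear factors from roots: (z), (z - 2).
Complete factorization: h(z) = (z)·(z - 2)·(z² - 3z + 1).
Factor degrees with multiplicity: 1 + 1 + 2 = 4.

1, 1, 2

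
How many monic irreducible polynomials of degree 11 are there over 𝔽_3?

16104

By the necklace-counting formula, N_3(11) = (1/11) Σ_{d|11} μ(11/d)·3^d.
Divisors of 11: 1, 11; μ(11/d) for each: -1, 1.
Σ = − 3^1 + 3^11 = 177144.
N = 177144/11 = 16104.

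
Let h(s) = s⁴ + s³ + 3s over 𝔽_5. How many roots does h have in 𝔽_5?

Evaluate at each of the 5 elements of 𝔽_5:
h(0) = 0 → root; h(1) = 0 → root; h(2) = 0 → root; h(3) = 2; h(4) = 2.
Roots: {0, 1, 2}.

3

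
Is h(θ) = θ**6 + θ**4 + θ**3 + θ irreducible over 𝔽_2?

No

Check for roots in 𝔽_2: h(0) = 0 → root; h(1) = 0 → root.
h(0) = 0, so (θ) divides h(θ); h is reducible.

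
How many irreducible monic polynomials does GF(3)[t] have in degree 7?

Gauss's count: N_{3}(7) = (1/7) Σ_{d|7} μ(7/d)·3^d.
Divisors of 7: 1, 7; μ(7/d) for each: -1, 1.
Σ = − 3^1 + 3^7 = 2184.
N = 2184/7 = 312.

312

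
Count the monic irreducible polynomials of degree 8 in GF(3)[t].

810

x^(3^8) − x is the product of all monic irreducibles of degree dividing 8; Möbius inversion gives N = (1/8) Σ μ(8/d)·3^d.
Divisors of 8: 1, 2, 4, 8; μ(8/d) for each: 0, 0, -1, 1.
Σ = − 3^4 + 3^8 = 6480.
N = 6480/8 = 810.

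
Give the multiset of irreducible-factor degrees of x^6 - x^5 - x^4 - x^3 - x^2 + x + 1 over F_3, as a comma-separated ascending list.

6

Write f(x) = x^6 - x^5 - x^4 - x^3 - x^2 + x + 1.
Roots in F_3: f(0) = 1; f(1) = 2; f(2) = 1.
Complete factorization: f(x) = (x^6 - x^5 - x^4 - x^3 - x^2 + x + 1).
Factor degrees with multiplicity: 6 = 6.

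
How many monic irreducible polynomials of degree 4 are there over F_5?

The number of monic irreducibles of degree 4 over GF(5) is (1/4)·Σ_{d∣4} μ(4/d) 5^d.
Divisors of 4: 1, 2, 4; μ(4/d) for each: 0, -1, 1.
Σ = − 5^2 + 5^4 = 600.
N = 600/4 = 150.

150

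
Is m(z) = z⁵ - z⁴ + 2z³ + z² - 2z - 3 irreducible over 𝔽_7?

Yes

Check for roots in 𝔽_7: m(0) = 4; m(1) = 5; m(2) = 1; m(3) = 6; m(4) = 5; m(5) = 4; m(6) = 3.
No roots, so no linear factors.
Degree-2 irreducible divisors: test the 21 monic irreducibles of degree 2 over GF(7).
None of them divide m (all give nonzero remainder).
No irreducible factor of degree ≤ 2 exists, so m is irreducible over GF(7).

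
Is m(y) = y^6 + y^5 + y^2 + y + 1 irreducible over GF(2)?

Check for roots in GF(2): m(0) = 1; m(1) = 1.
No roots, so no linear factors.
Monic irreducibles of degree 2 over GF(2): y^2 + y + 1.
None of them divide m (all give nonzero remainder).
Monic irreducibles of degree 3 over GF(2): y^3 + y + 1, y^3 + y^2 + 1.
None of them divide m (all give nonzero remainder).
No irreducible factor of degree ≤ 3 exists, so m is irreducible over GF(2).

Yes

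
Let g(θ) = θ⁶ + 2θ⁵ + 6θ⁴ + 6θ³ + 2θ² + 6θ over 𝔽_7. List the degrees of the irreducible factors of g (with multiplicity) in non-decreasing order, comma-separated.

1, 1, 2, 2

Linear factors from roots: (θ), (θ + 3).
Complete factorization: g(θ) = (θ)·(θ + 3)·(θ² + θ + 6)·(θ² + 5θ + 5).
Factor degrees with multiplicity: 1 + 1 + 2 + 2 = 6.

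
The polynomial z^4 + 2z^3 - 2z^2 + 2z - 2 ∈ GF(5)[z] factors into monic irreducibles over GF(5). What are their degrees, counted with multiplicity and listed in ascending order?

Write g(z) = z^4 + 2z^3 - 2z^2 + 2z - 2.
Roots in GF(5): g(0) = 3; g(1) = 1; g(2) = 1; g(3) = 1; g(4) = 3.
Complete factorization: g(z) = (z^2 - 2z - 1)·(z^2 - z + 2).
Factor degrees with multiplicity: 2 + 2 = 4.

2, 2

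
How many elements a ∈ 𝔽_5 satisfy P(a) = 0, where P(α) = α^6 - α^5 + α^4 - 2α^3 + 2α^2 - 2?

1

Evaluate at each of the 5 elements of 𝔽_5:
P(0) = 3; P(1) = 4; P(2) = 3; P(3) = 4; P(4) = 0 → root.
Roots: {4}.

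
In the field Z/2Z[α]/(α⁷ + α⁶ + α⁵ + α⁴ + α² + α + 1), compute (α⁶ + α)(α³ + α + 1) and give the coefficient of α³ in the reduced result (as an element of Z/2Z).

Multiply in Z/2Z[α]: (α⁶ + α)·(α³ + α + 1) = α⁹ + α⁷ + α⁶ + α⁴ + α² + α.
Reduce using α⁷ ≡ α⁶ + α⁵ + α⁴ + α² + α + 1 (mod α⁷ + α⁶ + α⁵ + α⁴ + α² + α + 1).
Reduced: α⁴ + α + 1.

0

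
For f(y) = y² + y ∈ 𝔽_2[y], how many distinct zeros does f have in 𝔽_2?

Evaluate at each of the 2 elements of 𝔽_2:
f(0) = 0 → root; f(1) = 0 → root.
Roots: {0, 1}.

2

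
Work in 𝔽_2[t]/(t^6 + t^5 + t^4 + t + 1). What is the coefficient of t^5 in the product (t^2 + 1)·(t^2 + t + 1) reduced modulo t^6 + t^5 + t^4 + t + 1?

Multiply in 𝔽_2[t]: (t^2 + 1)·(t^2 + t + 1) = t^4 + t^3 + t + 1.
Reduced: t^4 + t^3 + t + 1.

0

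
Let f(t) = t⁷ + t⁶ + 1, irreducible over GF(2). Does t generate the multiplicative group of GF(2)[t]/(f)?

|GF(2^7)^×| = 2^7 − 1 = 127. Prime factorization: 127 = 127.
f is primitive ⇔ t has order 127 in GF(2)[t]/(f), i.e. t^(127/q) ≠ 1 for each prime q | 127.
t^(1) mod f = t.
None equal 1, so t has full order 127; f is primitive.

Yes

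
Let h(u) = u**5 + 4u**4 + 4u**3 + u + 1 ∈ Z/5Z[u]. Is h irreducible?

Check for roots in Z/5Z: h(0) = 1; h(1) = 1; h(2) = 1; h(3) = 4; h(4) = 4.
No roots, so no linear factors.
Degree-2 irreducible divisors: test the 10 monic irreducibles of degree 2 over GF(5).
None of them divide h (all give nonzero remainder).
No irreducible factor of degree ≤ 2 exists, so h is irreducible over GF(5).

Yes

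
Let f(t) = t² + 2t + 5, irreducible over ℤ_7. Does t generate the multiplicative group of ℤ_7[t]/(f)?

Yes

|GF(7^2)^×| = 7^2 − 1 = 48. Prime factorization: 48 = 2^4·3.
f is primitive ⇔ t has order 48 in GF(7)[t]/(f), i.e. t^(48/q) ≠ 1 for each prime q | 48.
t^(24) mod f = 6.
t^(16) mod f = 4.
None equal 1, so t has full order 48; f is primitive.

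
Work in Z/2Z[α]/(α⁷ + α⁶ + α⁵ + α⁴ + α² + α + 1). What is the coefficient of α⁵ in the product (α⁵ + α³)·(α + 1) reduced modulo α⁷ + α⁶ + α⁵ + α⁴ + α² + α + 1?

Multiply in Z/2Z[α]: (α⁵ + α³)·(α + 1) = α⁶ + α⁵ + α⁴ + α³.
Reduced: α⁶ + α⁵ + α⁴ + α³.

1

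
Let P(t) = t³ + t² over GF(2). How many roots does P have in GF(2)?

2

Evaluate at each of the 2 elements of GF(2):
P(0) = 0 → root; P(1) = 0 → root.
Roots: {0, 1}.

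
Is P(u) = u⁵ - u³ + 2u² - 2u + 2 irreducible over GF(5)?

No

Check for roots in GF(5): P(0) = 2; P(1) = 2; P(2) = 0 → root; P(3) = 0 → root; P(4) = 1.
P(2) = 0, so (u − 2) divides P(u); P is reducible.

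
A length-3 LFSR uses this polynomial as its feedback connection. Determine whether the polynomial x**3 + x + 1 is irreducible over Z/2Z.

Yes

Write g(x) = x**3 + x + 1.
Check for roots in Z/2Z: g(0) = 1; g(1) = 1.
No roots. A degree-3 polynomial over a field with no linear factor is irreducible.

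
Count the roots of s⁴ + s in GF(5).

2

Write g(s) = s⁴ + s.
Evaluate at each of the 5 elements of GF(5):
g(0) = 0 → root; g(1) = 2; g(2) = 3; g(3) = 4; g(4) = 0 → root.
Roots: {0, 4}.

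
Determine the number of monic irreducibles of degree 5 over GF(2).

The number of monic irreducibles of degree 5 over GF(2) is (1/5)·Σ_{d∣5} μ(5/d) 2^d.
Divisors of 5: 1, 5; μ(5/d) for each: -1, 1.
Σ = − 2^1 + 2^5 = 30.
N = 30/5 = 6.

6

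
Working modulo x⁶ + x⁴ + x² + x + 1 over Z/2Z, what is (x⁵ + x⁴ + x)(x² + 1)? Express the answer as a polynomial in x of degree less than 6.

Multiply in Z/2Z[x]: (x⁵ + x⁴ + x)·(x² + 1) = x⁷ + x⁶ + x⁵ + x⁴ + x³ + x.
Reduce using x⁶ ≡ x⁴ + x² + x + 1 (mod x⁶ + x⁴ + x² + x + 1).
Reduced: x + 1.

x + 1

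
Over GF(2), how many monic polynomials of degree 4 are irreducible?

3

x^(2^4) − x is the product of all monic irreducibles of degree dividing 4; Möbius inversion gives N = (1/4) Σ μ(4/d)·2^d.
Divisors of 4: 1, 2, 4; μ(4/d) for each: 0, -1, 1.
Σ = − 2^2 + 2^4 = 12.
N = 12/4 = 3.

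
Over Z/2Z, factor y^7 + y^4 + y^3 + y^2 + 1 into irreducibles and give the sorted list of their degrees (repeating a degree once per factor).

Write g(y) = y^7 + y^4 + y^3 + y^2 + 1.
Roots in Z/2Z: g(0) = 1; g(1) = 1.
Complete factorization: g(y) = (y^7 + y^4 + y^3 + y^2 + 1).
Factor degrees with multiplicity: 7 = 7.

7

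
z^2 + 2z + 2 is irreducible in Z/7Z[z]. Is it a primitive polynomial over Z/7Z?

No

Write f(z) = z^2 + 2z + 2.
|GF(7^2)^×| = 7^2 − 1 = 48. Prime factorization: 48 = 2^4·3.
f is primitive ⇔ z has order 48 in GF(7)[z]/(f), i.e. z^(48/q) ≠ 1 for each prime q | 48.
z^(24) mod f = 1
z^(16) mod f = 4.
Since z^(24) = 1, the order of z divides 24 < 48; not primitive.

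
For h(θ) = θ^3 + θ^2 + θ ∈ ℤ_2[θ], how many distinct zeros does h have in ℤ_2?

1

Evaluate at each of the 2 elements of ℤ_2:
h(0) = 0 → root; h(1) = 1.
Roots: {0}.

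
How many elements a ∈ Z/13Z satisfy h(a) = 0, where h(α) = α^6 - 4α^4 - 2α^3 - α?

Evaluate at each of the 13 elements of Z/13Z:
h(0) = 0 → root; h(1) = 7; h(2) = 8; h(3) = 10; h(4) = 2; h(5) = 0 → root; h(6) = 6; h(7) = 11; h(8) = 3; h(9) = 6; h(10) = 7; h(11) = 5; h(12) = 0 → root.
Roots: {0, 5, 12}.

3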